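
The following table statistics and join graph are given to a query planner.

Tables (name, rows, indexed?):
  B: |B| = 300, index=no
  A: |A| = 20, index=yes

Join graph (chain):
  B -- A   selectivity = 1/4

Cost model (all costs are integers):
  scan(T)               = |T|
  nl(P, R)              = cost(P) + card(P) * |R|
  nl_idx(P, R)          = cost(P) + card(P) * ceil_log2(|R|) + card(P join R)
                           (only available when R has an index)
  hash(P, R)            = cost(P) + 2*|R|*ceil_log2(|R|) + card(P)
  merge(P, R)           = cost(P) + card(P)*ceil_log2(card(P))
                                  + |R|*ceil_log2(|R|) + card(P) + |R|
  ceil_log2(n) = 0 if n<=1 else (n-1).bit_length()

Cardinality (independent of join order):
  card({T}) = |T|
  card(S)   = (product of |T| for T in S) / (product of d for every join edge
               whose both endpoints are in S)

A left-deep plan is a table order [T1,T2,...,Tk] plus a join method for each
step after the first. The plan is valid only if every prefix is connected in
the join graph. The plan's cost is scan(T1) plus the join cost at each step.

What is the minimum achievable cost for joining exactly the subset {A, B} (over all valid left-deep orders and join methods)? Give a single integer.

Selinger DP over subsets of {A,B}:
  {B}: scan cost=300, card=300
  {A}: scan cost=20, card=20
  {AB}: card=1500; try (A,hash)→800, (B,merge)→3140, (A,nl_idx)→3300, (A,merge)→3420, (B,hash)→5440, (B,nl)→6020 …(+1); best=800 via (A,hash)

800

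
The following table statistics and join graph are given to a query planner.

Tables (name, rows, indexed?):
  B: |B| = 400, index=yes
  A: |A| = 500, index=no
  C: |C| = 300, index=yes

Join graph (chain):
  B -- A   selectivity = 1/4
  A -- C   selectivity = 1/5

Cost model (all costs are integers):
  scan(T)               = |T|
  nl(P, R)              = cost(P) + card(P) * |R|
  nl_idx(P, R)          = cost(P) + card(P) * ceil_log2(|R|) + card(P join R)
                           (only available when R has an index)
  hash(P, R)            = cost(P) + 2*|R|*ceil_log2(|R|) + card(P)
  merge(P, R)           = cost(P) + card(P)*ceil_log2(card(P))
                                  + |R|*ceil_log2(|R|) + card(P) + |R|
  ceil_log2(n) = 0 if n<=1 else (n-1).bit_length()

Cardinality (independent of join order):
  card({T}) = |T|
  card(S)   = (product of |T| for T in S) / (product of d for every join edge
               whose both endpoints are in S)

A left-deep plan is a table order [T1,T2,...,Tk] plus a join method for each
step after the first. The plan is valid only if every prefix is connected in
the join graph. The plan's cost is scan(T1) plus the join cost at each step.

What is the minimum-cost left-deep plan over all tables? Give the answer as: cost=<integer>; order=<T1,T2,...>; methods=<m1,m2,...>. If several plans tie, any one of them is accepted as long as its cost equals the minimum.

Selinger DP (subsets sized 1..n):
  {B}: scan cost=400, card=400
  {A}: scan cost=500, card=500
  {C}: scan cost=300, card=300
  {AB}: card=50000; try (B,hash)→8200, (A,merge)→9400, (B,merge)→9500, (A,hash)→9800, (B,nl_idx)→55000, (A,nl)→200400 …(+1); best=8200 via (B,hash)
  {AC}: card=30000; try (C,hash)→6400, (A,merge)→8300, (C,merge)→8500, (A,hash)→9600, (C,nl_idx)→35000, (A,nl)→150300 …(+1); best=6400 via (C,hash)
  {ABC}: card=3000000; try (B,hash)→43600, (C,hash)→63600, (B,merge)→490400, (C,merge)→861200, (B,nl_idx)→3276400, (C,nl_idx)→3458200 …(+2); best=43600 via (B,hash)

cost=43600; order=A,C,B; methods=hash,hash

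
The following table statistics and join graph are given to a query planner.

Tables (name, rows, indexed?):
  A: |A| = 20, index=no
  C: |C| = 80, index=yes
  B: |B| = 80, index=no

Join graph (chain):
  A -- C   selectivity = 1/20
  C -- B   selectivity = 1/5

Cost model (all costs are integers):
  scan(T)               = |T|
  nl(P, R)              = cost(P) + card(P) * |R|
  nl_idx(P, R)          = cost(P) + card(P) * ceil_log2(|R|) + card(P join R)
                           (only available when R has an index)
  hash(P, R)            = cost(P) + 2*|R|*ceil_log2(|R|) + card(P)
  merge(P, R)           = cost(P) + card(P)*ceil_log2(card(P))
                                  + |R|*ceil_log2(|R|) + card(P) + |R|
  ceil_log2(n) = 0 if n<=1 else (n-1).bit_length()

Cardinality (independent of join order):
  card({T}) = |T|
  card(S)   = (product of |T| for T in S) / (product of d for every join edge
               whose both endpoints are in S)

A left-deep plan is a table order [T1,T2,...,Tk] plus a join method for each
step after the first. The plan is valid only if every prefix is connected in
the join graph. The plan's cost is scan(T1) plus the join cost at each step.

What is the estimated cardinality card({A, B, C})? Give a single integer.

Tables in S: A(20), B(80), C(80)
Edges inside S: A-C(d=20), C-B(d=5)
numerator = 20 * 80 * 80 = 128000
denominator = 20 * 5 = 100
card(S) = 128000 / 100 = 1280

1280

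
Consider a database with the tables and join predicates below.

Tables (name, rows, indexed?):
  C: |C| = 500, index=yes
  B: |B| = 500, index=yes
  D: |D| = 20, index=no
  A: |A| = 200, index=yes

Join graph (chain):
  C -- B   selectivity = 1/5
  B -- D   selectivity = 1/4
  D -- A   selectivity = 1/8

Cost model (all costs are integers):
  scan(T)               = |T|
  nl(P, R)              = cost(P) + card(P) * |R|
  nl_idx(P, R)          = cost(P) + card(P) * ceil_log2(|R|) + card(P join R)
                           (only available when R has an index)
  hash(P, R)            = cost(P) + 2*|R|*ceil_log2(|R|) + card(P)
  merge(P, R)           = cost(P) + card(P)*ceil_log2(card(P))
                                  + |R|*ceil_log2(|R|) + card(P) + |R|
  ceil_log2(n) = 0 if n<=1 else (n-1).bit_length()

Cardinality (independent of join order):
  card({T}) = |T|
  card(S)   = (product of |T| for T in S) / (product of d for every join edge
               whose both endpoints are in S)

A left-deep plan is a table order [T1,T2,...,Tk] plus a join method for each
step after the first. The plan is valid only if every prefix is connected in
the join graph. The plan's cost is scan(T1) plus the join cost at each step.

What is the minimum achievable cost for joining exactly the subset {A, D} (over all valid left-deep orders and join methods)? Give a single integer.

Selinger DP over subsets of {A,D}:
  {D}: scan cost=20, card=20
  {A}: scan cost=200, card=200
  {AD}: card=500; try (D,hash)→600, (A,nl_idx)→680, (A,merge)→1940, (D,merge)→2120, (A,hash)→3240, (A,nl)→4020 …(+1); best=600 via (D,hash)

600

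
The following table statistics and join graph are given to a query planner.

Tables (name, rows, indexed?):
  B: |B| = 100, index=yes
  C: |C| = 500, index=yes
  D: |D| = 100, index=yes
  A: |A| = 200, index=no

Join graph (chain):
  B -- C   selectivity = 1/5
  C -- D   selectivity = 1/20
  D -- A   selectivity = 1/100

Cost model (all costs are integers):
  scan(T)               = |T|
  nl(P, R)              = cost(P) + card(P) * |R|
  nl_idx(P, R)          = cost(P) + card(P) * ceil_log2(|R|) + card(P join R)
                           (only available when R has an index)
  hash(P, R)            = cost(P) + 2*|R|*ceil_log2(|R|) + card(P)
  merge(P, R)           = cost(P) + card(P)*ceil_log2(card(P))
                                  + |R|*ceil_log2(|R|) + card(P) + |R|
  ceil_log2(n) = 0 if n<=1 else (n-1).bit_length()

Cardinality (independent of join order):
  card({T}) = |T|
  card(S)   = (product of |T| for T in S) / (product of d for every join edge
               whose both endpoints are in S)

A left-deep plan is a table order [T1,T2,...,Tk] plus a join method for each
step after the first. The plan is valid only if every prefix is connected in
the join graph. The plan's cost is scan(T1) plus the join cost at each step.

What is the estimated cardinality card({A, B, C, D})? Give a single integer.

Tables in S: A(200), B(100), C(500), D(100)
Edges inside S: B-C(d=5), C-D(d=20), D-A(d=100)
numerator = 200 * 100 * 500 * 100 = 1000000000
denominator = 5 * 20 * 100 = 10000
card(S) = 1000000000 / 10000 = 100000

100000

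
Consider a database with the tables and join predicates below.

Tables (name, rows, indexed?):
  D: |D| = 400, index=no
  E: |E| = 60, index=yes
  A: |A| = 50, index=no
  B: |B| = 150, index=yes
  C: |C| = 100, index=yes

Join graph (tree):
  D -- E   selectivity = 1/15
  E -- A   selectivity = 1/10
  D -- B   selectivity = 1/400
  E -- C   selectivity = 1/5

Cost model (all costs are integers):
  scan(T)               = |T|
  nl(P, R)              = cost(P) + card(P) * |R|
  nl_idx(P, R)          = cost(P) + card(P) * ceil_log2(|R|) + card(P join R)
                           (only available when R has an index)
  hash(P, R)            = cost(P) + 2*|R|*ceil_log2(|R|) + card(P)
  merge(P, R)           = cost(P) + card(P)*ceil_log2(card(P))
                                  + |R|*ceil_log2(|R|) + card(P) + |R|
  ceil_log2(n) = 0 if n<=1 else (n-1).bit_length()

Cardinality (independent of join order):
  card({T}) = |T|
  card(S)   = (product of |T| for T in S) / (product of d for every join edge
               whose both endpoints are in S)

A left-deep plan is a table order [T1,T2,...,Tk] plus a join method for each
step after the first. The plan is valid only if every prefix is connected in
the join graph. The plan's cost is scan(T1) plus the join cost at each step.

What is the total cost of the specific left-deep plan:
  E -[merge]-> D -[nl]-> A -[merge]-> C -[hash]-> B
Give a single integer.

359680

step 1: scan E: cost=60, card=60
step 2: join D via merge
    card(P join D) = 60*400/(15) = 1600
    cost = 60 + 60*6 + 400*9 + 60 + 400 = 4480
step 3: join A via nl
    card(P join A) = 1600*50/(10) = 8000
    cost = 4480 + 1600*50 = 84480
step 4: join C via merge
    card(P join C) = 8000*100/(5) = 160000
    cost = 84480 + 8000*13 + 100*7 + 8000 + 100 = 197280
step 5: join B via hash
    card(P join B) = 160000*150/(400) = 60000
    cost = 197280 + 2*150*8 + 160000 = 359680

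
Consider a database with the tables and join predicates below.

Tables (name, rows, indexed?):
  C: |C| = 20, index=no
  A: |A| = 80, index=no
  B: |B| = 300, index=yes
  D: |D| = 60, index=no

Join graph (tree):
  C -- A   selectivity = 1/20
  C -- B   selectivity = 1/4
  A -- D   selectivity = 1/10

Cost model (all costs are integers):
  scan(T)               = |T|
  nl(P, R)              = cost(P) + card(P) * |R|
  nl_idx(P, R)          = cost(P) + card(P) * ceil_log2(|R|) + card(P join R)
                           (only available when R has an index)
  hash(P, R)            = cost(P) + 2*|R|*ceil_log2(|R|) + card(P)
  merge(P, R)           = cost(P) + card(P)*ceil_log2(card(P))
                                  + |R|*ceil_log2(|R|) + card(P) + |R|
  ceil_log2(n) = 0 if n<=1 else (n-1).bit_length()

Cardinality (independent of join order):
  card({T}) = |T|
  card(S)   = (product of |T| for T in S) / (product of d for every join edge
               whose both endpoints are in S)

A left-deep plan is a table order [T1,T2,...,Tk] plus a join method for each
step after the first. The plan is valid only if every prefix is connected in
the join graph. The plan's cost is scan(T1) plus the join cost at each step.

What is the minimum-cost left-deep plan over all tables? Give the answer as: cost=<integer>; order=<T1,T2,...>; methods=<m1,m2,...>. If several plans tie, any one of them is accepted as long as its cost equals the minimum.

Selinger DP (subsets sized 1..n):
  {C}: scan cost=20, card=20
  {A}: scan cost=80, card=80
  {B}: scan cost=300, card=300
  {D}: scan cost=60, card=60
  {AC}: card=80; try (C,hash)→360, (A,merge)→780, (C,merge)→840, (A,hash)→1160, (A,nl)→1620, (C,nl)→1680; best=360 via (C,hash)
  {BC}: card=1500; try (C,hash)→800, (B,nl_idx)→1700, (B,merge)→3140, (C,merge)→3420, (B,hash)→5440, (B,nl)→6020 …(+1); best=800 via (C,hash)
  {AD}: card=480; try (D,hash)→880, (A,merge)→1120, (D,merge)→1140, (A,hash)→1240, (A,nl)→4860, (D,nl)→4880; best=880 via (D,hash)
  {ABC}: card=6000; try (A,hash)→3420, (B,merge)→4000, (B,hash)→5840, (B,nl_idx)→7080, (A,merge)→19440, (B,nl)→24360 …(+1); best=3420 via (A,hash)
  {ACD}: card=480; try (D,hash)→1160, (D,merge)→1420, (C,hash)→1560, (D,nl)→5160, (C,merge)→5800, (C,nl)→10480; best=1160 via (D,hash)
  {ABCD}: card=36000; try (B,hash)→7040, (B,merge)→8960, (D,hash)→10140, (B,nl_idx)→41480, (D,merge)→87840, (B,nl)→145160 …(+1); best=7040 via (B,hash)

cost=7040; order=A,C,D,B; methods=hash,hash,hash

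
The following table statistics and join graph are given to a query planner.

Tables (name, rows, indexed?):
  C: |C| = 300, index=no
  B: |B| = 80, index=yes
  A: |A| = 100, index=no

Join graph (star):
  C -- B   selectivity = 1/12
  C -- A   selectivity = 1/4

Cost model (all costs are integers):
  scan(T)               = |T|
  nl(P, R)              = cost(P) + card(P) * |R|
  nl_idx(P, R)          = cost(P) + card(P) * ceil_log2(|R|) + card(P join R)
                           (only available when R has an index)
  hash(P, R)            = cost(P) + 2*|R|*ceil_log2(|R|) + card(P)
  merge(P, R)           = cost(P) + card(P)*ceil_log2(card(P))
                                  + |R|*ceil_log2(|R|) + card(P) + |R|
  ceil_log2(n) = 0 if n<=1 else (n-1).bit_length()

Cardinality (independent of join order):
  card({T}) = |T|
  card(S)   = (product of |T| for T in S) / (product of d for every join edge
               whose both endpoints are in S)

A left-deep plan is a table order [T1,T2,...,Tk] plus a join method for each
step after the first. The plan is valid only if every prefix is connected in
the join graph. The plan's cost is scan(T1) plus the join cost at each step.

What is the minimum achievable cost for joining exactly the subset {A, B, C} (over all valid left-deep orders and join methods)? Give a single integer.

5120

Selinger DP over subsets of {A,B,C}:
  {C}: scan cost=300, card=300
  {B}: scan cost=80, card=80
  {A}: scan cost=100, card=100
  {BC}: card=2000; try (B,hash)→1720, (C,merge)→3720, (B,merge)→3940, (B,nl_idx)→4400, (C,hash)→5560, (C,nl)→24080 …(+1); best=1720 via (B,hash)
  {AC}: card=7500; try (A,hash)→2000, (C,merge)→3900, (A,merge)→4100, (C,hash)→5600, (C,nl)→30100, (A,nl)→30300; best=2000 via (A,hash)
  {ABC}: card=50000; try (A,hash)→5120, (B,hash)→10620, (A,merge)→26520, (B,nl_idx)→104500, (B,merge)→107640, (A,nl)→201720 …(+1); best=5120 via (A,hash)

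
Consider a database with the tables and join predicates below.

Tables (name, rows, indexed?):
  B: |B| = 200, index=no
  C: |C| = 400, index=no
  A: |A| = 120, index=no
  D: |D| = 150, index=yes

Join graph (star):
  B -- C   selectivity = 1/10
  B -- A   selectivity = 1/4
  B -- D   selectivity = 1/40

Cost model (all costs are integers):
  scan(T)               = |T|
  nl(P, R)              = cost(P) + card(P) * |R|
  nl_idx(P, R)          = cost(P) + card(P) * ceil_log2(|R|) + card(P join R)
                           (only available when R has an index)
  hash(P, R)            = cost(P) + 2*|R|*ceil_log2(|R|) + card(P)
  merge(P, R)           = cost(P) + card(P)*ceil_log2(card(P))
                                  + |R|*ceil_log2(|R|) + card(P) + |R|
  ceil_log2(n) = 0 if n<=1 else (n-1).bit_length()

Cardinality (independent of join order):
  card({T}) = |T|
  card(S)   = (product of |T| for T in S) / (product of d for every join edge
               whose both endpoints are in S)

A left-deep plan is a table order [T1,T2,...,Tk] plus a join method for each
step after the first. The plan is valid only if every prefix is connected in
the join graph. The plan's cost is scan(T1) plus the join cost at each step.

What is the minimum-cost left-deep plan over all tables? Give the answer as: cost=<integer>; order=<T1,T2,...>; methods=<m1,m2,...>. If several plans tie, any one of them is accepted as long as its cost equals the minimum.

cost=34680; order=B,D,A,C; methods=nl_idx,hash,hash

Selinger DP (subsets sized 1..n):
  {B}: scan cost=200, card=200
  {C}: scan cost=400, card=400
  {A}: scan cost=120, card=120
  {D}: scan cost=150, card=150
  {BC}: card=8000; try (B,hash)→4000, (C,merge)→6000, (B,merge)→6200, (C,hash)→7600, (C,nl)→80200, (B,nl)→80400; best=4000 via (B,hash)
  {AB}: card=6000; try (A,hash)→2080, (B,merge)→2880, (A,merge)→2960, (B,hash)→3440, (B,nl)→24120, (A,nl)→24200; best=2080 via (A,hash)
  {BD}: card=750; try (D,nl_idx)→2550, (D,hash)→2800, (B,merge)→3300, (D,merge)→3350, (B,hash)→3500, (B,nl)→30150 …(+1); best=2550 via (D,nl_idx)
  {ABC}: card=240000; try (A,hash)→13680, (C,hash)→15280, (C,merge)→90080, (A,merge)→116960, (A,nl)→964000, (C,nl)→2402080; best=13680 via (A,hash)
  {BCD}: card=30000; try (C,hash)→10500, (D,hash)→14400, (C,merge)→14800, (D,nl_idx)→98000, (D,merge)→117350, (C,nl)→302550 …(+1); best=10500 via (C,hash)
  {ABD}: card=22500; try (A,hash)→4980, (D,hash)→10480, (A,merge)→11760, (D,nl_idx)→72580, (D,merge)→87430, (A,nl)→92550 …(+1); best=4980 via (A,hash)
  {ABCD}: card=900000; try (C,hash)→34680, (A,hash)→42180, (D,hash)→256080, (C,merge)→368980, (A,merge)→491460, (D,nl_idx)→2833680 …(+4); best=34680 via (C,hash)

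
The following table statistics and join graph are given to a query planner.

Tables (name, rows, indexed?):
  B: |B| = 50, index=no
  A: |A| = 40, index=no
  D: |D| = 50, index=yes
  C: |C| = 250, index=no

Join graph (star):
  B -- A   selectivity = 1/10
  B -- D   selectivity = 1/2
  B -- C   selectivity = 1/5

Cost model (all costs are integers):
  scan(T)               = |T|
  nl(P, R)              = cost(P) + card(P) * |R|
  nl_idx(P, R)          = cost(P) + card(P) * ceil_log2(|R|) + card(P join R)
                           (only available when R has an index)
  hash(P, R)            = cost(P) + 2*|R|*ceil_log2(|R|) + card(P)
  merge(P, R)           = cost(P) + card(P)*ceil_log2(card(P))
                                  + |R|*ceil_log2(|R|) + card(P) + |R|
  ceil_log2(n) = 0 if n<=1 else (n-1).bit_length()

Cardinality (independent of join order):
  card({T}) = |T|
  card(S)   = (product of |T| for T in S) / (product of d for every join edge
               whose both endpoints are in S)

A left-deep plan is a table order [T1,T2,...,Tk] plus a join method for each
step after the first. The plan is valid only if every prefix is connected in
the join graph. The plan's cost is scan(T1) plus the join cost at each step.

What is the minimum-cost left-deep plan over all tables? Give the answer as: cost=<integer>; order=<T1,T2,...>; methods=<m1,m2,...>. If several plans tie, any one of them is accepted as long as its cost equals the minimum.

Selinger DP (subsets sized 1..n):
  {B}: scan cost=50, card=50
  {A}: scan cost=40, card=40
  {D}: scan cost=50, card=50
  {C}: scan cost=250, card=250
  {AB}: card=200; try (A,hash)→580, (B,merge)→670, (B,hash)→680, (A,merge)→680, (B,nl)→2040, (A,nl)→2050; best=580 via (A,hash)
  {BD}: card=1250; try (D,hash)→700, (B,hash)→700, (D,merge)→750, (B,merge)→750, (D,nl_idx)→1600, (D,nl)→2550 …(+1); best=700 via (D,hash)
  {BC}: card=2500; try (B,hash)→1100, (C,merge)→2650, (B,merge)→2850, (C,hash)→4100, (C,nl)→12550, (B,nl)→12750; best=1100 via (B,hash)
  {ABD}: card=5000; try (D,hash)→1380, (A,hash)→2430, (D,merge)→2730, (D,nl_idx)→6780, (D,nl)→10580, (A,merge)→15980 …(+1); best=1380 via (D,hash)
  {ABC}: card=10000; try (A,hash)→4080, (C,merge)→4630, (C,hash)→4780, (A,merge)→33880, (C,nl)→50580, (A,nl)→101100; best=4080 via (A,hash)
  {BCD}: card=62500; try (D,hash)→4200, (C,hash)→5950, (C,merge)→17950, (D,merge)→33950, (D,nl_idx)→78600, (D,nl)→126100 …(+1); best=4200 via (D,hash)
  {ABCD}: card=250000; try (C,hash)→10380, (D,hash)→14680, (A,hash)→67180, (C,merge)→73630, (D,merge)→154430, (D,nl_idx)→314080 …(+4); best=10380 via (C,hash)

cost=10380; order=B,A,D,C; methods=hash,hash,hash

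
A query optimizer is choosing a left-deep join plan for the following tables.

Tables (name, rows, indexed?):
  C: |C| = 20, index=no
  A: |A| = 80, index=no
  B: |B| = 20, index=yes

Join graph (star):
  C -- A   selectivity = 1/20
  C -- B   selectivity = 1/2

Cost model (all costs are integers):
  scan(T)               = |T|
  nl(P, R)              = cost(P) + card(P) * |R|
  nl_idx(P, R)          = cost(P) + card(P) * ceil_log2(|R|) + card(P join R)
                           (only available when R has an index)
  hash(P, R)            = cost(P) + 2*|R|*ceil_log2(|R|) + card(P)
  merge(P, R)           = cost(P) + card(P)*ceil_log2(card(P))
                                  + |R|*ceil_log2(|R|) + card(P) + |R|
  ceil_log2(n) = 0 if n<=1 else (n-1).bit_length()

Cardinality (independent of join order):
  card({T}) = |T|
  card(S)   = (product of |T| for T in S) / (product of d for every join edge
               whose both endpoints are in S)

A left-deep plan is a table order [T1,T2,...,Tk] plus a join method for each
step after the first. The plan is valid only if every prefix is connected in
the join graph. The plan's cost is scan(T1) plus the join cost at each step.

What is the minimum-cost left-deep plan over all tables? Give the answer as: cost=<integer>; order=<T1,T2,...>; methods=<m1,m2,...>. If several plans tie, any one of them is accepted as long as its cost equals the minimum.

cost=640; order=A,C,B; methods=hash,hash

Selinger DP (subsets sized 1..n):
  {C}: scan cost=20, card=20
  {A}: scan cost=80, card=80
  {B}: scan cost=20, card=20
  {AC}: card=80; try (C,hash)→360, (A,merge)→780, (C,merge)→840, (A,hash)→1160, (A,nl)→1620, (C,nl)→1680; best=360 via (C,hash)
  {BC}: card=200; try (C,hash)→240, (B,hash)→240, (C,merge)→260, (B,merge)→260, (B,nl_idx)→320, (C,nl)→420 …(+1); best=240 via (C,hash)
  {ABC}: card=800; try (B,hash)→640, (B,merge)→1120, (B,nl_idx)→1560, (A,hash)→1560, (B,nl)→1960, (A,merge)→2680 …(+1); best=640 via (B,hash)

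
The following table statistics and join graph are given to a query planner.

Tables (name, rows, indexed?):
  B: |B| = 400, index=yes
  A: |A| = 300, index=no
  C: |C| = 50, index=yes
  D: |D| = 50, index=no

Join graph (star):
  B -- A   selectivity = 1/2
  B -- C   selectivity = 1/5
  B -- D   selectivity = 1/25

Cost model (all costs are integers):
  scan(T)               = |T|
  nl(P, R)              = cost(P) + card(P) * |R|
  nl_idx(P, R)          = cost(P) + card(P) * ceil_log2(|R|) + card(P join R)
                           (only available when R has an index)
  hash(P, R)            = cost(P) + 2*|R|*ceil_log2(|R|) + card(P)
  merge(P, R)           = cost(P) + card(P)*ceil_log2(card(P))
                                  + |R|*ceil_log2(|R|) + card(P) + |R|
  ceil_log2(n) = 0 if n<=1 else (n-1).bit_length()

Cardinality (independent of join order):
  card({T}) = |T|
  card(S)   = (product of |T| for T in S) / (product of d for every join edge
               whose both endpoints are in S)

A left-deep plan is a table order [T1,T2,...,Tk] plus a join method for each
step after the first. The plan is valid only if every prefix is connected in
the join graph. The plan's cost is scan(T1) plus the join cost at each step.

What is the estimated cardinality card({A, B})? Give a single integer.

Tables in S: A(300), B(400)
Edges inside S: B-A(d=2)
numerator = 300 * 400 = 120000
denominator = 2 = 2
card(S) = 120000 / 2 = 60000

60000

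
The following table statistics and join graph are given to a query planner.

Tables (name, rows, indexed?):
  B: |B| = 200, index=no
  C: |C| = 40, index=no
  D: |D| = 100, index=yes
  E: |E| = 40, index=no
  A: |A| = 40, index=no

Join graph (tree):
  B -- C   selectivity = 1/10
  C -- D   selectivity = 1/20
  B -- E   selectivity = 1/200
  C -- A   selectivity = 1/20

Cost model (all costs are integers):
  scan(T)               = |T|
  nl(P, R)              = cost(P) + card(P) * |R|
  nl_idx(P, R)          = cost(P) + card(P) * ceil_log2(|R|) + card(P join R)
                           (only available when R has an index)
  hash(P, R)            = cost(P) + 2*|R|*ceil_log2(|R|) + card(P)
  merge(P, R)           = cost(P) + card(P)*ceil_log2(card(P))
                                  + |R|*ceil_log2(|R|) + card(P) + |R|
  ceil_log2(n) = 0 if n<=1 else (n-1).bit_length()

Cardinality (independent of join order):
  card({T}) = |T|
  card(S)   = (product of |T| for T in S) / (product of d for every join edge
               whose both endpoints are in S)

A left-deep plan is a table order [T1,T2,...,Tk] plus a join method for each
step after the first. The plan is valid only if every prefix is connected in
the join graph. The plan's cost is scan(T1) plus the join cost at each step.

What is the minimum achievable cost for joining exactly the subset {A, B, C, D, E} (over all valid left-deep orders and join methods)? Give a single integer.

3760

Selinger DP over subsets of {A,B,C,D,E}:
  {B}: scan cost=200, card=200
  {C}: scan cost=40, card=40
  {D}: scan cost=100, card=100
  {E}: scan cost=40, card=40
  {A}: scan cost=40, card=40
  {BC}: card=800; try (C,hash)→880, (B,merge)→2120, (C,merge)→2280, (B,hash)→3280, (B,nl)→8040, (C,nl)→8200; best=880 via (C,hash)
  {BE}: card=40; try (E,hash)→880, (B,merge)→2120, (E,merge)→2280, (B,hash)→3280, (B,nl)→8040, (E,nl)→8200; best=880 via (E,hash)
  {CD}: card=200; try (D,nl_idx)→520, (C,hash)→680, (D,merge)→1120, (C,merge)→1180, (D,hash)→1480, (D,nl)→4040 …(+1); best=520 via (D,nl_idx)
  {AC}: card=80; try (C,hash)→560, (A,hash)→560, (C,merge)→600, (A,merge)→600, (C,nl)→1640, (A,nl)→1640; best=560 via (C,hash)
  {BCD}: card=4000; try (D,hash)→3080, (B,hash)→3920, (B,merge)→4120, (D,merge)→10480, (D,nl_idx)→10480, (B,nl)→40520 …(+1); best=3080 via (D,hash)
  {BCE}: card=160; try (C,hash)→1400, (C,merge)→1440, (E,hash)→2160, (C,nl)→2480, (E,merge)→9960, (E,nl)→32880; best=1400 via (C,hash)
  {ABC}: card=1600; try (A,hash)→2160, (B,merge)→3000, (B,hash)→3840, (A,merge)→9960, (B,nl)→16560, (A,nl)→32880; best=2160 via (A,hash)
  {ACD}: card=400; try (A,hash)→1200, (D,nl_idx)→1520, (D,merge)→2000, (D,hash)→2040, (A,merge)→2600, (A,nl)→8520 …(+1); best=1200 via (A,hash)
  {BCDE}: card=800; try (D,hash)→2960, (D,nl_idx)→3320, (D,merge)→3640, (E,hash)→7560, (D,nl)→17400, (E,merge)→55360 …(+1); best=2960 via (D,hash)
  {ABCD}: card=8000; try (B,hash)→4800, (D,hash)→5160, (B,merge)→7000, (A,hash)→7560, (D,nl_idx)→21360, (D,merge)→22160 …(+4); best=4800 via (B,hash)
  {ABCE}: card=320; try (A,hash)→2040, (A,merge)→3120, (E,hash)→4240, (A,nl)→7800, (E,merge)→21640, (E,nl)→66160; best=2040 via (A,hash)
  {ABCDE}: card=1600; try (D,hash)→3760, (A,hash)→4240, (D,nl_idx)→5880, (D,merge)→6040, (A,merge)→12040, (E,hash)→13280 …(+4); best=3760 via (D,hash)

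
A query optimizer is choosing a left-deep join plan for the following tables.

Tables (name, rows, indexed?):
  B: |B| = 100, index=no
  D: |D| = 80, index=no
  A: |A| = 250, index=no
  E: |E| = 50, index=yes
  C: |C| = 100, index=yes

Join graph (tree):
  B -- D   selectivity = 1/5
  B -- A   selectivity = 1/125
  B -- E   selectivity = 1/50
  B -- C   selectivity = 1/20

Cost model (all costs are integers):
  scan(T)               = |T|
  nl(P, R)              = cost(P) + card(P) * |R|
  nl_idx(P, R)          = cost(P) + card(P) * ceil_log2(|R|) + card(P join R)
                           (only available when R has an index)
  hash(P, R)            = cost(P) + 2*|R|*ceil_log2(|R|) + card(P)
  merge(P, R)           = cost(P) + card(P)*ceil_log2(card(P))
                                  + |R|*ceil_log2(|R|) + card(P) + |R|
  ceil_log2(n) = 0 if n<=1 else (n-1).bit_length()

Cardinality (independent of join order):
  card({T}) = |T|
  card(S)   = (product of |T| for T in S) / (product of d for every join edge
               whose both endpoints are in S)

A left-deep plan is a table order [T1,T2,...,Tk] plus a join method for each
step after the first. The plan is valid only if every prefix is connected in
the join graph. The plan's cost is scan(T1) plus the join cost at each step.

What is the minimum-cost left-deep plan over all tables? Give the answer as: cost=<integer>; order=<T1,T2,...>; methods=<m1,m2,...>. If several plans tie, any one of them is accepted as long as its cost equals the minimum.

cost=6420; order=A,B,E,C,D; methods=hash,hash,hash,hash

Selinger DP (subsets sized 1..n):
  {B}: scan cost=100, card=100
  {D}: scan cost=80, card=80
  {A}: scan cost=250, card=250
  {E}: scan cost=50, card=50
  {C}: scan cost=100, card=100
  {BD}: card=1600; try (D,hash)→1320, (B,merge)→1520, (D,merge)→1540, (B,hash)→1560, (B,nl)→8080, (D,nl)→8100; best=1320 via (D,hash)
  {AB}: card=200; try (B,hash)→1900, (A,merge)→3150, (B,merge)→3300, (A,hash)→4200, (A,nl)→25100, (B,nl)→25250; best=1900 via (B,hash)
  {BE}: card=100; try (E,hash)→800, (E,nl_idx)→800, (B,merge)→1200, (E,merge)→1250, (B,hash)→1500, (B,nl)→5050 …(+1); best=800 via (E,hash)
  {BC}: card=500; try (C,nl_idx)→1300, (C,hash)→1600, (B,hash)→1600, (C,merge)→1700, (B,merge)→1700, (C,nl)→10100 …(+1); best=1300 via (C,nl_idx)
  {ABD}: card=3200; try (D,hash)→3220, (D,merge)→4340, (A,hash)→6920, (D,nl)→17900, (A,merge)→22770, (A,nl)→401320; best=3220 via (D,hash)
  {BDE}: card=1600; try (D,hash)→2020, (D,merge)→2240, (E,hash)→3520, (D,nl)→8800, (E,nl_idx)→12520, (E,merge)→20870 …(+1); best=2020 via (D,hash)
  {BCD}: card=8000; try (D,hash)→2920, (C,hash)→4320, (D,merge)→6940, (C,nl_idx)→20520, (C,merge)→21320, (D,nl)→41300 …(+1); best=2920 via (D,hash)
  {ABE}: card=200; try (E,hash)→2700, (E,nl_idx)→3300, (A,merge)→3850, (E,merge)→4050, (A,hash)→4900, (E,nl)→11900 …(+1); best=2700 via (E,hash)
  {ABC}: card=1000; try (C,hash)→3500, (C,nl_idx)→4300, (C,merge)→4500, (A,hash)→5800, (A,merge)→8550, (C,nl)→21900 …(+1); best=3500 via (C,hash)
  {BCE}: card=500; try (C,nl_idx)→2000, (C,hash)→2300, (E,hash)→2400, (C,merge)→2400, (E,nl_idx)→4800, (E,merge)→6650 …(+2); best=2000 via (C,nl_idx)
  {ABDE}: card=3200; try (D,hash)→4020, (D,merge)→5140, (E,hash)→7020, (A,hash)→7620, (D,nl)→18700, (A,merge)→23470 …(+4); best=4020 via (D,hash)
  {ABCD}: card=16000; try (D,hash)→5620, (C,hash)→7820, (A,hash)→14920, (D,merge)→15140, (C,nl_idx)→41620, (C,merge)→45620 …(+4); best=5620 via (D,hash)
  {BCDE}: card=8000; try (D,hash)→3620, (C,hash)→5020, (D,merge)→7640, (E,hash)→11520, (C,nl_idx)→21220, (C,merge)→22020 …(+5); best=3620 via (D,hash)
  {ABCE}: card=1000; try (C,hash)→4300, (E,hash)→5100, (C,nl_idx)→5100, (C,merge)→5300, (A,hash)→6500, (A,merge)→9250 …(+5); best=4300 via (C,hash)
  {ABCDE}: card=16000; try (D,hash)→6420, (C,hash)→8620, (A,hash)→15620, (D,merge)→15940, (E,hash)→22220, (C,nl_idx)→42420 …(+8); best=6420 via (D,hash)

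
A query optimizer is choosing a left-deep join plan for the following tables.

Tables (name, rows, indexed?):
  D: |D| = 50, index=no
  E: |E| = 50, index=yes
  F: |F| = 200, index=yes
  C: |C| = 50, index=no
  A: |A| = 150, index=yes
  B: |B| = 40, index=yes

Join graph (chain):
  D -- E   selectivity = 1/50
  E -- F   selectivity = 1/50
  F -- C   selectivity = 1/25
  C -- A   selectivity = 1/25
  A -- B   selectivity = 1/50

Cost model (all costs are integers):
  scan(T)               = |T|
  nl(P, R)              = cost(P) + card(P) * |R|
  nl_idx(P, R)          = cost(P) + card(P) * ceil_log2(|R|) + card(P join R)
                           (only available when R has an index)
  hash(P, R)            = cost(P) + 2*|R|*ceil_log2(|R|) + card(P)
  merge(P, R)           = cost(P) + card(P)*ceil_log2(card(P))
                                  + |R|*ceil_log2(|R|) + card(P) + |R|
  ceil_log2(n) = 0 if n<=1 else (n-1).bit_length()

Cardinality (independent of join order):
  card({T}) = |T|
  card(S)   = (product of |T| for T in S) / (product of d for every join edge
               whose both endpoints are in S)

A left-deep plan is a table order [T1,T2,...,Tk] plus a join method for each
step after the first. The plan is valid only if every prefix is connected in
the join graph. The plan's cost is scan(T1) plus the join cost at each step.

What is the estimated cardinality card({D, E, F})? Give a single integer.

200

Tables in S: D(50), E(50), F(200)
Edges inside S: D-E(d=50), E-F(d=50)
numerator = 50 * 50 * 200 = 500000
denominator = 50 * 50 = 2500
card(S) = 500000 / 2500 = 200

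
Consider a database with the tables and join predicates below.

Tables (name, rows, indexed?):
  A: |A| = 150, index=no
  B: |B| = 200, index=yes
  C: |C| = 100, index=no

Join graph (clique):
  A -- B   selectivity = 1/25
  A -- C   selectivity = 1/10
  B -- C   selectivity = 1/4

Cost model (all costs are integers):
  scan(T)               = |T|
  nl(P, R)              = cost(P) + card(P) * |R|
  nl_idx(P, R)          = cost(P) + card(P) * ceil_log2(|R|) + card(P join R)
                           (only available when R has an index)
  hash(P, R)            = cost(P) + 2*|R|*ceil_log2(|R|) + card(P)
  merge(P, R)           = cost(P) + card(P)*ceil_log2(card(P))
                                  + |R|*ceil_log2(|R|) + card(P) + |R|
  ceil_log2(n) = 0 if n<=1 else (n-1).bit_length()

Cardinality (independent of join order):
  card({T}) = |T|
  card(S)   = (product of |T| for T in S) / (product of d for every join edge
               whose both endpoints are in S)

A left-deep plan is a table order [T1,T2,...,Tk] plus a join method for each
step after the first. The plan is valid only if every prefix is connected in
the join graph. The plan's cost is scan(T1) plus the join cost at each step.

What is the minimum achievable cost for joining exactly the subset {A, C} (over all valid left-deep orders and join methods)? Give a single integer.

Selinger DP over subsets of {A,C}:
  {A}: scan cost=150, card=150
  {C}: scan cost=100, card=100
  {AC}: card=1500; try (C,hash)→1700, (A,merge)→2250, (C,merge)→2300, (A,hash)→2600, (A,nl)→15100, (C,nl)→15150; best=1700 via (C,hash)

1700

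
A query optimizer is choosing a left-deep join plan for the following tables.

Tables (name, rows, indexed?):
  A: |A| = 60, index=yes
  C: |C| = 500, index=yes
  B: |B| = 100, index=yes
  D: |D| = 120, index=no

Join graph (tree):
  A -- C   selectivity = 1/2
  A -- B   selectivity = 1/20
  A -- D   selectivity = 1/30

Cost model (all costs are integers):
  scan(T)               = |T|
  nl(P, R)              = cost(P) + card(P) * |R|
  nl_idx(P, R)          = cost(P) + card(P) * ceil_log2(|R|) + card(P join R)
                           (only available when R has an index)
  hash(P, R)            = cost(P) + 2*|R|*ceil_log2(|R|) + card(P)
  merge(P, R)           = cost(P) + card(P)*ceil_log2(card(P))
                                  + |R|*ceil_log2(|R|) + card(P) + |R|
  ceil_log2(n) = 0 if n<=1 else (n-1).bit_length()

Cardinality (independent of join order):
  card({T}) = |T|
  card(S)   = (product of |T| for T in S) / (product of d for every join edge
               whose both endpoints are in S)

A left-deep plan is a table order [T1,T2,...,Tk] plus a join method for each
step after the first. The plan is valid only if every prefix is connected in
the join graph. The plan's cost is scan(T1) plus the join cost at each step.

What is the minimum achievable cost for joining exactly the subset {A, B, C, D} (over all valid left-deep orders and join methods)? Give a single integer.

Selinger DP over subsets of {A,B,C,D}:
  {A}: scan cost=60, card=60
  {C}: scan cost=500, card=500
  {B}: scan cost=100, card=100
  {D}: scan cost=120, card=120
  {AC}: card=15000; try (A,hash)→1720, (C,merge)→5480, (A,merge)→5920, (C,hash)→9120, (C,nl_idx)→15600, (A,nl_idx)→18500 …(+2); best=1720 via (A,hash)
  {AB}: card=300; try (B,nl_idx)→780, (A,hash)→920, (A,nl_idx)→1000, (B,merge)→1280, (A,merge)→1320, (B,hash)→1520 …(+2); best=780 via (B,nl_idx)
  {AD}: card=240; try (A,hash)→960, (A,nl_idx)→1080, (D,merge)→1440, (A,merge)→1500, (D,hash)→1800, (D,nl)→7260 …(+1); best=960 via (A,hash)
  {ABC}: card=75000; try (C,merge)→8780, (C,hash)→10080, (B,hash)→18120, (C,nl_idx)→78480, (C,nl)→150780, (B,nl_idx)→181720 …(+2); best=8780 via (C,merge)
  {ACD}: card=60000; try (C,merge)→8120, (C,hash)→10200, (D,hash)→18400, (C,nl_idx)→63120, (C,nl)→120960, (D,merge)→227680 …(+1); best=8120 via (C,merge)
  {ABD}: card=1200; try (B,hash)→2600, (D,hash)→2760, (B,nl_idx)→3840, (B,merge)→3920, (D,merge)→4740, (B,nl)→24960 …(+1); best=2600 via (B,hash)
  {ABCD}: card=300000; try (C,hash)→12800, (C,merge)→22000, (B,hash)→69520, (D,hash)→85460, (C,nl_idx)→313400, (C,nl)→602600 …(+5); best=12800 via (C,hash)

12800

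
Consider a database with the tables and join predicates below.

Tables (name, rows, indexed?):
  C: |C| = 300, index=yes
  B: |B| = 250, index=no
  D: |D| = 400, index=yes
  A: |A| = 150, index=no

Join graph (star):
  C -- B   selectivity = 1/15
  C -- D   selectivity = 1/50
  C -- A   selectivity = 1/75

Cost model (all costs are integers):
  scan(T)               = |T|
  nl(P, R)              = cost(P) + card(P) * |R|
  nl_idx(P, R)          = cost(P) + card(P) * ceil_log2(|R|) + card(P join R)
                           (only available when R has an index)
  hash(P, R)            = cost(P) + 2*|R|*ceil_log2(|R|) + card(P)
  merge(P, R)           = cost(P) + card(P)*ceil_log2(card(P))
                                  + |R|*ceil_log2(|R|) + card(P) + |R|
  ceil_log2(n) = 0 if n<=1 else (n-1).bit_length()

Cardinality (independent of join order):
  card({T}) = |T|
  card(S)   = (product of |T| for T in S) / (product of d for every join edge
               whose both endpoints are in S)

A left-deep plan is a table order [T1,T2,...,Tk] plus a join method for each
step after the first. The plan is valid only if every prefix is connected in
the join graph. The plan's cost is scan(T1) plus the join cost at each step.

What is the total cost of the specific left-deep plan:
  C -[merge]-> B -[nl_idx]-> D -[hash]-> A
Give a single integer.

132950

step 1: scan C: cost=300, card=300
step 2: join B via merge
    card(P join B) = 300*250/(15) = 5000
    cost = 300 + 300*9 + 250*8 + 300 + 250 = 5550
step 3: join D via nl_idx
    card(P join D) = 5000*400/(50) = 40000
    cost = 5550 + 5000*9 + 40000 = 90550
step 4: join A via hash
    card(P join A) = 40000*150/(75) = 80000
    cost = 90550 + 2*150*8 + 40000 = 132950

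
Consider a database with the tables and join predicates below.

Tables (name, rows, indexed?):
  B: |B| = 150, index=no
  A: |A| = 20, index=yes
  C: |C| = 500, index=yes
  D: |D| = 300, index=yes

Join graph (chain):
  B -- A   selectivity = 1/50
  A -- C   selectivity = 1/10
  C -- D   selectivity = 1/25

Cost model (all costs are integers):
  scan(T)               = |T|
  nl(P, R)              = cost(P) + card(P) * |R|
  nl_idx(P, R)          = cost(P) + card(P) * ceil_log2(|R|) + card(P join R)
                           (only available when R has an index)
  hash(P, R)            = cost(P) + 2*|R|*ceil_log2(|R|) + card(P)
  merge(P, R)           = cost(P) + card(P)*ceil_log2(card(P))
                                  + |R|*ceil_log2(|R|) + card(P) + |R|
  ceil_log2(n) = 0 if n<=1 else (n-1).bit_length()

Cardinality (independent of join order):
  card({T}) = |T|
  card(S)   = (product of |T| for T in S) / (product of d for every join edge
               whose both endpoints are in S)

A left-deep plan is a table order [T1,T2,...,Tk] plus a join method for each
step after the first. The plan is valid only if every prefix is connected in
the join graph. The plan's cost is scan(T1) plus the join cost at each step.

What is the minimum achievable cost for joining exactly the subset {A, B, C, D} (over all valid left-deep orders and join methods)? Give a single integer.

12440

Selinger DP over subsets of {A,B,C,D}:
  {B}: scan cost=150, card=150
  {A}: scan cost=20, card=20
  {C}: scan cost=500, card=500
  {D}: scan cost=300, card=300
  {AB}: card=60; try (A,hash)→500, (A,nl_idx)→960, (B,merge)→1490, (A,merge)→1620, (B,hash)→2440, (B,nl)→3020 …(+1); best=500 via (A,hash)
  {AC}: card=1000; try (C,nl_idx)→1200, (A,hash)→1200, (A,nl_idx)→4000, (C,merge)→5140, (A,merge)→5620, (C,hash)→9040 …(+2); best=1200 via (C,nl_idx)
  {CD}: card=6000; try (D,hash)→6400, (C,merge)→8300, (D,merge)→8500, (C,nl_idx)→9000, (C,hash)→9600, (D,nl_idx)→11000 …(+2); best=6400 via (D,hash)
  {ABC}: card=3000; try (C,nl_idx)→4040, (B,hash)→4600, (C,merge)→5920, (C,hash)→9560, (B,merge)→13550, (C,nl)→30500 …(+1); best=4040 via (C,nl_idx)
  {ACD}: card=12000; try (D,hash)→7600, (A,hash)→12600, (D,merge)→15200, (D,nl_idx)→22200, (A,nl_idx)→48400, (A,merge)→90520 …(+2); best=7600 via (D,hash)
  {ABCD}: card=36000; try (D,hash)→12440, (B,hash)→22000, (D,merge)→46040, (D,nl_idx)→67040, (B,merge)→188950, (D,nl)→904040 …(+1); best=12440 via (D,hash)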